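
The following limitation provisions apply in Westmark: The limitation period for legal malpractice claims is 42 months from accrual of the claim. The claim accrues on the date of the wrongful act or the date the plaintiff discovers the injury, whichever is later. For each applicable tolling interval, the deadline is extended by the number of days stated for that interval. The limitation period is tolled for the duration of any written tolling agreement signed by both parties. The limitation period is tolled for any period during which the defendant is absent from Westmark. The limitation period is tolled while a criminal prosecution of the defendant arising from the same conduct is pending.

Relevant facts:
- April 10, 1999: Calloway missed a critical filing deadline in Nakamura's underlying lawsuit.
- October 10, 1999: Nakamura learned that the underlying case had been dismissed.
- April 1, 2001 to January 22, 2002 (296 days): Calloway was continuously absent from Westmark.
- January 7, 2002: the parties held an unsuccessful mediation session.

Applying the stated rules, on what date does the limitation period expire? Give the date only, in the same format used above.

Taking the later of the act (April 10, 1999) and discovery (October 10, 1999), the claim accrued on October 10, 1999.
The untolled deadline — 42 months after October 10, 1999 — is April 10, 2003.
The period was tolled for 296 days by the defendant's absence from the jurisdiction (April 1, 2001 to January 22, 2002), pushing the deadline to January 31, 2004.
The other events in the timeline have no effect on the limitation period under the stated rules.

January 31, 2004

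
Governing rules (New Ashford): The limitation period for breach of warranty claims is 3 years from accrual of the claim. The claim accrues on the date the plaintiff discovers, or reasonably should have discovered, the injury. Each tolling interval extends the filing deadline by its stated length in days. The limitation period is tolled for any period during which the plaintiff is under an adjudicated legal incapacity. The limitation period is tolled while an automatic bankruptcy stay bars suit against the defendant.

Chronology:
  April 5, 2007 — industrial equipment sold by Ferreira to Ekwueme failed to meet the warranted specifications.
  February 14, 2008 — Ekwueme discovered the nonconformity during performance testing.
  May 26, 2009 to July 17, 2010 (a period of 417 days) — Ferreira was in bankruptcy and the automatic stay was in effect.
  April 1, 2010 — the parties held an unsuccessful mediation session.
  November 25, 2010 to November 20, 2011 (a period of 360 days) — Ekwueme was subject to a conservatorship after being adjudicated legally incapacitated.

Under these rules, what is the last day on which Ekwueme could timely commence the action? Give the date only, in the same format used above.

April 1, 2013

Accrual is tied to discovery, so the period began on February 14, 2008 rather than on April 5, 2007 when the act occurred.
The untolled deadline — 3 years after February 14, 2008 — is February 14, 2011.
Because the automatic bankruptcy stay ran from May 26, 2009 to July 17, 2010, the deadline is extended by 417 days to April 6, 2012.
Because the plaintiff's legal incapacity ran from November 25, 2010 to November 20, 2011, the deadline is extended by 360 days to April 1, 2013.
Nothing else in the chronology tolls or restarts the period.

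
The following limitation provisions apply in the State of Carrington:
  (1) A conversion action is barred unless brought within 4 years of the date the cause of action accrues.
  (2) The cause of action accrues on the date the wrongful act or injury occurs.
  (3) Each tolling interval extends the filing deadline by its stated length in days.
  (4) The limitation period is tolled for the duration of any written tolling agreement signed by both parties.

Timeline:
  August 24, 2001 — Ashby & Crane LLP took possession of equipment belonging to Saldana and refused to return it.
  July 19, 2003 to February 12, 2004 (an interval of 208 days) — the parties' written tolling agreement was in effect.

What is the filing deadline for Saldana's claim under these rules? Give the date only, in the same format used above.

The cause of action accrued on August 24, 2001, the date of the act.
The untolled deadline — 4 years after August 24, 2001 — is August 24, 2005.
The period was tolled for 208 days by the written tolling agreement (July 19, 2003 to February 12, 2004), pushing the deadline to March 20, 2006.

March 20, 2006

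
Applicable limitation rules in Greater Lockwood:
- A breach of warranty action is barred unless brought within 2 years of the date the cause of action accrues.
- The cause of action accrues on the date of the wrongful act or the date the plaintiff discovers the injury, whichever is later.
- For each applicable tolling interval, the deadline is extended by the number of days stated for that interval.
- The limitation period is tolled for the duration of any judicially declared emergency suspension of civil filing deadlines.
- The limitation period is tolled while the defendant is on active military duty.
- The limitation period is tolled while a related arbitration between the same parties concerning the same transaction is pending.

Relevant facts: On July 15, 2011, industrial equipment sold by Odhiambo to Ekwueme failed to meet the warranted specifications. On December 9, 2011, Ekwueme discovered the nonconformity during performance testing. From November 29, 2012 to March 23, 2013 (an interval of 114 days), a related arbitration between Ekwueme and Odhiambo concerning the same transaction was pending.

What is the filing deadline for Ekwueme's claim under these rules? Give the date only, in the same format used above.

Because discovery on December 9, 2011 post-dates the July 15, 2011 act, accrual under the later-of rule falls on December 9, 2011.
Adding the 2 years base period to December 9, 2011 gives a deadline of December 9, 2013, before any tolling.
The pending related arbitration from November 29, 2012 to March 23, 2013 tolled the period for 114 days, extending the deadline to April 2, 2014.

April 2, 2014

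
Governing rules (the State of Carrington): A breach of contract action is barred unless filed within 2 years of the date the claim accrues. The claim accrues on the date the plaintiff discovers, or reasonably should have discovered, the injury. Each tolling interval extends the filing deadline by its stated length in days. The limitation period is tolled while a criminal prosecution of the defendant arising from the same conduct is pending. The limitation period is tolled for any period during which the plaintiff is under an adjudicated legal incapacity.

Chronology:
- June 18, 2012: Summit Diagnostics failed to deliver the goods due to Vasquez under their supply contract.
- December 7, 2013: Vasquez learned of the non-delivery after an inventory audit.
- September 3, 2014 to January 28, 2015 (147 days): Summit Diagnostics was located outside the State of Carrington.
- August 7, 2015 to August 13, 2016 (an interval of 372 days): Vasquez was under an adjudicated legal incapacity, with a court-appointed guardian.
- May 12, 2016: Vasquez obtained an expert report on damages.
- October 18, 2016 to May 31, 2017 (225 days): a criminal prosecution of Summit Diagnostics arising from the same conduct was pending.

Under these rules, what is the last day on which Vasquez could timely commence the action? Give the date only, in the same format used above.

Under the discovery rule, the claim accrued on December 7, 2013, when Vasquez discovered the injury — not on the June 18, 2012 date of the underlying act.
2 years from December 7, 2013 is December 7, 2015.
The period was tolled for 372 days by the plaintiff's legal incapacity (August 7, 2015 to August 13, 2016), pushing the deadline to December 13, 2016.
The period was tolled for 225 days by the pending criminal prosecution (October 18, 2016 to May 31, 2017), pushing the deadline to July 26, 2017.
No stated provision tolls the period for the defendant's absence, so the interval from September 3, 2014 to January 28, 2015 has no effect on the deadline.
The other events in the timeline have no effect on the limitation period under the stated rules.

July 26, 2017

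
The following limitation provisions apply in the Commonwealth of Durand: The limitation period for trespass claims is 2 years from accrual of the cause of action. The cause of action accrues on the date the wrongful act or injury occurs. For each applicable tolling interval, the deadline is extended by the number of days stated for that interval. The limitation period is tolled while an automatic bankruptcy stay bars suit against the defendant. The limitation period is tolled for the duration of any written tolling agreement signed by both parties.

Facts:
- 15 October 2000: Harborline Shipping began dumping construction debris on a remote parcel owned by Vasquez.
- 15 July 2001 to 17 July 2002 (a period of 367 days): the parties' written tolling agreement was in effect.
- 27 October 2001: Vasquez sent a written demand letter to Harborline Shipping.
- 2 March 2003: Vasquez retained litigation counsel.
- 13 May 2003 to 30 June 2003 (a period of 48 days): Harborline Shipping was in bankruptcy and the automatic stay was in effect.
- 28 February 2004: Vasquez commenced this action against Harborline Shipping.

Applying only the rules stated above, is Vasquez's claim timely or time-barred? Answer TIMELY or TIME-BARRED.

The limitation period began to run on 15 October 2000.
The untolled deadline — 2 years after 15 October 2000 — is 15 October 2002.
Because the written tolling agreement ran from 15 July 2001 to 17 July 2002, the deadline is extended by 367 days to 17 October 2003.
The period was tolled for 48 days by the automatic bankruptcy stay (13 May 2003 to 30 June 2003), pushing the deadline to 4 December 2003.
None of the other events listed affects the running of the period under the stated rules.
Filing on 28 February 2004 missed the 4 December 2003 deadline — the action is time-barred.

TIME-BARRED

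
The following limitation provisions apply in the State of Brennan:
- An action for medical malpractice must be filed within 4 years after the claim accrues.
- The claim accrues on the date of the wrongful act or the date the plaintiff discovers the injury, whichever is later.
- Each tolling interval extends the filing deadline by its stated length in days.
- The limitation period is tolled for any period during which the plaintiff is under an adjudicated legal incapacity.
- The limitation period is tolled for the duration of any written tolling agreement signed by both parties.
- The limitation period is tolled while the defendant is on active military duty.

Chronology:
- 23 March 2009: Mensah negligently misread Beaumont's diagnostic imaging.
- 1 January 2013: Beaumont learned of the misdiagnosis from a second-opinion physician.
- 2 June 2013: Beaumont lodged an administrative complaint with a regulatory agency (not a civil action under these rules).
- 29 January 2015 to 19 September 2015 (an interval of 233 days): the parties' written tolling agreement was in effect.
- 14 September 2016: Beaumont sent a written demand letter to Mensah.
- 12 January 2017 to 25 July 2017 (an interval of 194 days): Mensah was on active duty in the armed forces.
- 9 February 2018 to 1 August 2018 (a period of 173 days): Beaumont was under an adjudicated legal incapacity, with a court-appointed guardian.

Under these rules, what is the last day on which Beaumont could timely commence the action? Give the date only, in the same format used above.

24 August 2018

Because discovery on 1 January 2013 post-dates the 23 March 2009 act, accrual under the later-of rule falls on 1 January 2013.
The untolled deadline — 4 years after 1 January 2013 — is 1 January 2017.
The period was tolled for 233 days by the written tolling agreement (29 January 2015 to 19 September 2015), pushing the deadline to 22 August 2017.
The defendant's active military service from 12 January 2017 to 25 July 2017 tolled the period for 194 days, extending the deadline to 4 March 2018.
Because the plaintiff's legal incapacity ran from 9 February 2018 to 1 August 2018, the deadline is extended by 173 days to 24 August 2018.
The other events in the timeline have no effect on the limitation period under the stated rules.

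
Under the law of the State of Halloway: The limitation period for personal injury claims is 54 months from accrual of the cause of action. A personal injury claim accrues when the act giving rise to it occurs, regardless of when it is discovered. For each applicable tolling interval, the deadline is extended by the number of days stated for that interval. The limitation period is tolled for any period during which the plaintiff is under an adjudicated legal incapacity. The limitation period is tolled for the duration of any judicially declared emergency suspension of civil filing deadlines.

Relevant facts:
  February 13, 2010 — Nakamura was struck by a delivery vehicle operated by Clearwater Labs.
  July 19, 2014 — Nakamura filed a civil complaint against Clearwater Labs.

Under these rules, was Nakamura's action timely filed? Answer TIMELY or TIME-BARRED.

The claim accrued on February 13, 2010, when the wrongful act occurred.
The untolled deadline — 54 months after February 13, 2010 — is August 13, 2014.
The July 19, 2014 filing precedes the August 13, 2014 deadline; the claim is timely.

TIMELY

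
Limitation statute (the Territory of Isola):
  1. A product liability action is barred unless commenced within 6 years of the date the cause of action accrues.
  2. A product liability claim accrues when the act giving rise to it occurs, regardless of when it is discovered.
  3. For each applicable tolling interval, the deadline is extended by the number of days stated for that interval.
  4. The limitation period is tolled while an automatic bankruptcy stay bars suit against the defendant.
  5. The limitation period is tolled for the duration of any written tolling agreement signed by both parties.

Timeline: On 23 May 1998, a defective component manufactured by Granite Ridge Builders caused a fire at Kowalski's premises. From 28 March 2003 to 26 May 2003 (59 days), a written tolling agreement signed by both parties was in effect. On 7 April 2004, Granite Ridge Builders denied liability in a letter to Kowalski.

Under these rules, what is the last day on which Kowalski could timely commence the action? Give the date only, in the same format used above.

21 July 2004

The cause of action accrued on 23 May 1998, the date of the act.
6 years from 23 May 1998 is 23 May 2004.
Because the written tolling agreement ran from 28 March 2003 to 26 May 2003, the deadline is extended by 59 days to 21 July 2004.
None of the other events listed affects the running of the period under the stated rules.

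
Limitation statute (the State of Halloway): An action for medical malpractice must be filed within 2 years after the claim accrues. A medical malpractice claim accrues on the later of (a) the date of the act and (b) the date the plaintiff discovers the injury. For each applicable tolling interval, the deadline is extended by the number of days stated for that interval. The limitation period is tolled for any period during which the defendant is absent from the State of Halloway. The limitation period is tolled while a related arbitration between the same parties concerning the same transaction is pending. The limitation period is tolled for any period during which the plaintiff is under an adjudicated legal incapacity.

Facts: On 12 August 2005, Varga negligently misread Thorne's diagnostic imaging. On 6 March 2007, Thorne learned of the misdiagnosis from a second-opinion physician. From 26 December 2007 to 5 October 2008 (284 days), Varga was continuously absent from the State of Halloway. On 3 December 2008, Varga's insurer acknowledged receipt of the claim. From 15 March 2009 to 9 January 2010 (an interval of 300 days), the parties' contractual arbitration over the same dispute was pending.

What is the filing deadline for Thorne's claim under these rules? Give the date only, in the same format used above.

11 October 2010

Taking the later of the act (12 August 2005) and discovery (6 March 2007), the claim accrued on 6 March 2007.
Adding the 2 years base period to 6 March 2007 gives a deadline of 6 March 2009, before any tolling.
The period was tolled for 284 days by the defendant's absence from the jurisdiction (26 December 2007 to 5 October 2008), pushing the deadline to 15 December 2009.
The pending related arbitration from 15 March 2009 to 9 January 2010 tolled the period for 300 days, extending the deadline to 11 October 2010.
Nothing else in the chronology tolls or restarts the period.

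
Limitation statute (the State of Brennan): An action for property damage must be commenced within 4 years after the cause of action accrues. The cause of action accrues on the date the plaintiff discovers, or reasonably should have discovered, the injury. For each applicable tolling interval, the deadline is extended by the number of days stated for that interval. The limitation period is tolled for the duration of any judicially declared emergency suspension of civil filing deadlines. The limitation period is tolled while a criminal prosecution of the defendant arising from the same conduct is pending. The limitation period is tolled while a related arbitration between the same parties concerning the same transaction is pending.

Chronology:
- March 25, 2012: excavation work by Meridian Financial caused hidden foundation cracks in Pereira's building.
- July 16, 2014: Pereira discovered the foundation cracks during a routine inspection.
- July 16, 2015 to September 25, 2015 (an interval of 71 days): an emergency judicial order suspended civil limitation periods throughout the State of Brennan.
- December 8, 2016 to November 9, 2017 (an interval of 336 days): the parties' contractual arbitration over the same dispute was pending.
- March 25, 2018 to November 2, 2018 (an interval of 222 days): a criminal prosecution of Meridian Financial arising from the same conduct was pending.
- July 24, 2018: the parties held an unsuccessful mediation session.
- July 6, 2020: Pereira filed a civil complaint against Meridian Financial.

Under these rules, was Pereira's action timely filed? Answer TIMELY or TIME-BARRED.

Accrual is tied to discovery, so the period began on July 16, 2014 rather than on March 25, 2012 when the act occurred.
4 years from July 16, 2014 is July 16, 2018.
The period was tolled for 71 days by the emergency suspension of filing deadlines (July 16, 2015 to September 25, 2015), pushing the deadline to September 25, 2018.
Because the pending related arbitration ran from December 8, 2016 to November 9, 2017, the deadline is extended by 336 days to August 27, 2019.
The period was tolled for 222 days by the pending criminal prosecution (March 25, 2018 to November 2, 2018), pushing the deadline to April 5, 2020.
None of the other events listed affects the running of the period under the stated rules.
Pereira filed on July 6, 2020, after the April 5, 2020 deadline, so the action is time-barred.

TIME-BARRED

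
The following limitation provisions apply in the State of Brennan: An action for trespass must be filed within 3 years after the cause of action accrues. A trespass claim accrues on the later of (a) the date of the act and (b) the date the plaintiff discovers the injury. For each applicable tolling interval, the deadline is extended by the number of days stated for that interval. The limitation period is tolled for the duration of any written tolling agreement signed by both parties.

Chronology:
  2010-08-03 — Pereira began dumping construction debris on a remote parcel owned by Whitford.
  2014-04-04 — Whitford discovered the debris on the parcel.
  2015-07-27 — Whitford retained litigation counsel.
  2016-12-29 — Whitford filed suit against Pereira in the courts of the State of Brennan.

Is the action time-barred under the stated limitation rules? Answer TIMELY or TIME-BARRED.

TIMELY

The claim accrued on 2014-04-04 — the later of the 2010-08-03 act and the 2014-04-04 discovery.
Adding the 3 years base period to 2014-04-04 gives a deadline of 2017-04-04, before any tolling.
None of the other events listed affects the running of the period under the stated rules.
Whitford filed on 2016-12-29, before the 2017-04-04 deadline, so the action is timely.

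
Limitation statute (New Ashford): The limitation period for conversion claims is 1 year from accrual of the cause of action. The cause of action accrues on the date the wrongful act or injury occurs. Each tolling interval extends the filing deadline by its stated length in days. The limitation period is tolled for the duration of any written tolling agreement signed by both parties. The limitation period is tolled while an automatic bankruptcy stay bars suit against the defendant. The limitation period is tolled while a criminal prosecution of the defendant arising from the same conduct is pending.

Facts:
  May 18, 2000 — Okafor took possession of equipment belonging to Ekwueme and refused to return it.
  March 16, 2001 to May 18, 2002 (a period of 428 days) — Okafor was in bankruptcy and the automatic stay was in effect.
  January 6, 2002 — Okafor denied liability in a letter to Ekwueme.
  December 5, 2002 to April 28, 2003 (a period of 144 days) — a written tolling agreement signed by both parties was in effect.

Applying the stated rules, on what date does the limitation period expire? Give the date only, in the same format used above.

July 20, 2002

The claim accrued on May 18, 2000, when the wrongful act occurred.
The untolled deadline — 1 year after May 18, 2000 — is May 18, 2001.
The automatic bankruptcy stay from March 16, 2001 to May 18, 2002 tolled the period for 428 days, extending the deadline to July 20, 2002.
The written tolling agreement from December 5, 2002 to April 28, 2003 began after the period had already run on July 20, 2002, so it has no tolling effect.
Nothing else in the chronology tolls or restarts the period.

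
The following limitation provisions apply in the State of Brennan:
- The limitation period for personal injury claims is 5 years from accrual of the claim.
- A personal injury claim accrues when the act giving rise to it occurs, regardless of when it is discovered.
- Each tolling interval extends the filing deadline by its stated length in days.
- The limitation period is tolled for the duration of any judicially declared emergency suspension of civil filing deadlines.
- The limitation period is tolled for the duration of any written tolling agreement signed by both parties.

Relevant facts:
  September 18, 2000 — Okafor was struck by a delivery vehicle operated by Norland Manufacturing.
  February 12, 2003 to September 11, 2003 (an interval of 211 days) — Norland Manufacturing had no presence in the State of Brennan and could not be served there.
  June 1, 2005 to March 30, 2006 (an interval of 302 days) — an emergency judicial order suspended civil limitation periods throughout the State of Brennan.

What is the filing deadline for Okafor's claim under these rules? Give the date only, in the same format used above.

The limitation period began to run on September 18, 2000.
5 years from September 18, 2000 is September 18, 2005.
Because the emergency suspension of filing deadlines ran from June 1, 2005 to March 30, 2006, the deadline is extended by 302 days to July 17, 2006.
The defendant's absence from the jurisdiction from February 12, 2003 to September 11, 2003 does not toll the period, because no stated rule makes the defendant's absence a tolling event.

July 17, 2006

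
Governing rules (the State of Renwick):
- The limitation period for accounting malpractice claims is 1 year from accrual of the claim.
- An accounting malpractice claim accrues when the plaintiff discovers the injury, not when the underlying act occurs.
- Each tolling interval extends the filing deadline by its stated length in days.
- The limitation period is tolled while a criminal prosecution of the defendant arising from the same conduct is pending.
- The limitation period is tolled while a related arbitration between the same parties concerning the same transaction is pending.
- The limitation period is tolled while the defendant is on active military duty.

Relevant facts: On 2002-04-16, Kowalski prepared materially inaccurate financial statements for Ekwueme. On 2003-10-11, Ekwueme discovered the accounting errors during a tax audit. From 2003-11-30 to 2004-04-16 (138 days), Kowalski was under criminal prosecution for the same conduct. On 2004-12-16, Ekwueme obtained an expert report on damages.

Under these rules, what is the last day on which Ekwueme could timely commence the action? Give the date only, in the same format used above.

Under the discovery rule, the claim accrued on 2003-10-11, when Ekwueme discovered the injury — not on the 2002-04-16 date of the underlying act.
The untolled deadline — 1 year after 2003-10-11 — is 2004-10-11.
Because the pending criminal prosecution ran from 2003-11-30 to 2004-04-16, the deadline is extended by 138 days to 2005-02-26.
The other events in the timeline have no effect on the limitation period under the stated rules.

2005-02-26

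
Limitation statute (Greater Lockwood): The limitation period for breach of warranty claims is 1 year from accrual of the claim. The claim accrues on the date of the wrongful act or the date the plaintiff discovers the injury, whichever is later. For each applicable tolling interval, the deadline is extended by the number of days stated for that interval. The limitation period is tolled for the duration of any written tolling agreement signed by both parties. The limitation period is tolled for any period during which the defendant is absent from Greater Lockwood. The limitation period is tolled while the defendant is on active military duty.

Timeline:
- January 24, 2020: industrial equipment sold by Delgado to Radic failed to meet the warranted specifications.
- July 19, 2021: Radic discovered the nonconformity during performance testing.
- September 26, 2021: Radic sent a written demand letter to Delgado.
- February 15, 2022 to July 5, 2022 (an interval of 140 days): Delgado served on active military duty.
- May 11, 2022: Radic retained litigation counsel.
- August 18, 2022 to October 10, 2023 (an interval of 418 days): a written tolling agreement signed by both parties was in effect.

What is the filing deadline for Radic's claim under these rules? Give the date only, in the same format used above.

Because discovery on July 19, 2021 post-dates the January 24, 2020 act, accrual under the later-of rule falls on July 19, 2021.
1 year from July 19, 2021 is July 19, 2022.
The period was tolled for 140 days by the defendant's active military service (February 15, 2022 to July 5, 2022), pushing the deadline to December 6, 2022.
The period was tolled for 418 days by the written tolling agreement (August 18, 2022 to October 10, 2023), pushing the deadline to January 28, 2024.
None of the other events listed affects the running of the period under the stated rules.

January 28, 2024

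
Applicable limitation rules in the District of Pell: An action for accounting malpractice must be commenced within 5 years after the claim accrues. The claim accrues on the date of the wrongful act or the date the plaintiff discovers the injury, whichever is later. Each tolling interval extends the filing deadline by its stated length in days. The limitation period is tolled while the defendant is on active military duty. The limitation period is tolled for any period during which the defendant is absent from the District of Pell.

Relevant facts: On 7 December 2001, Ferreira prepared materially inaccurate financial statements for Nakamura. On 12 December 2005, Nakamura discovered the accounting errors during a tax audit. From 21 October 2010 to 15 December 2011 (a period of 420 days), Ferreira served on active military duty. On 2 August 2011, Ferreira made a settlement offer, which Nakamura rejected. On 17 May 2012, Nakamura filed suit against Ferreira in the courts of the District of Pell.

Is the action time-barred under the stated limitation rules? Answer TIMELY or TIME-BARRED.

TIME-BARRED

Taking the later of the act (7 December 2001) and discovery (12 December 2005), the claim accrued on 12 December 2005.
The untolled deadline — 5 years after 12 December 2005 — is 12 December 2010.
Because the defendant's active military service ran from 21 October 2010 to 15 December 2011, the deadline is extended by 420 days to 5 February 2012.
None of the other events listed affects the running of the period under the stated rules.
Filing on 17 May 2012 missed the 5 February 2012 deadline — the action is time-barred.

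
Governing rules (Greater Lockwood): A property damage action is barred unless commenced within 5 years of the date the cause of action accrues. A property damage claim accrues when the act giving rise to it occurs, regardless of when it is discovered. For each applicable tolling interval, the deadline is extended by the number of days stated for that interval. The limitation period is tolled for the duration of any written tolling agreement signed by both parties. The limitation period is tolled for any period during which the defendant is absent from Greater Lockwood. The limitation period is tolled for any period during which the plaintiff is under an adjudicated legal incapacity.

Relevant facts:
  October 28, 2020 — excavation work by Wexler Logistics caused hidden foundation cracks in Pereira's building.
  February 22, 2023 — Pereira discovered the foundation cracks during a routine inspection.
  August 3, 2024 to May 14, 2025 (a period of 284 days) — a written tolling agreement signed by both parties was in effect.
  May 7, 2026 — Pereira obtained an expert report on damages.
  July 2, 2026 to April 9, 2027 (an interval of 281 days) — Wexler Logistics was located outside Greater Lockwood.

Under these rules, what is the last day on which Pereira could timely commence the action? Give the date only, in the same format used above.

Accrual is governed by the date of the act, so the period began to run on October 28, 2020; the later discovery on February 22, 2023 is irrelevant under the stated rule.
5 years from October 28, 2020 is October 28, 2025.
Because the written tolling agreement ran from August 3, 2024 to May 14, 2025, the deadline is extended by 284 days to August 8, 2026.
The period was tolled for 281 days by the defendant's absence from the jurisdiction (July 2, 2026 to April 9, 2027), pushing the deadline to May 16, 2027.
None of the other events listed affects the running of the period under the stated rules.

May 16, 2027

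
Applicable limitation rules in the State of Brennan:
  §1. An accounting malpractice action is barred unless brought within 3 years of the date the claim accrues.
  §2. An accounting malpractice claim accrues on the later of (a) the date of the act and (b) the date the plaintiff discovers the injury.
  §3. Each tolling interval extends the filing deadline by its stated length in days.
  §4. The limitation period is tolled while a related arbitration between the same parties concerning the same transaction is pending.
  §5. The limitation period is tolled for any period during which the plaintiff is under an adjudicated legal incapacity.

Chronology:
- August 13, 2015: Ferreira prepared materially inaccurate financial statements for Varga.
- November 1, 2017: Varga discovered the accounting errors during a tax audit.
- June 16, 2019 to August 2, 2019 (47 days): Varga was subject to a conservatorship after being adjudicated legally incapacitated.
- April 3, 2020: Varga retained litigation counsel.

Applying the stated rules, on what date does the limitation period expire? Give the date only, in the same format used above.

December 18, 2020

The claim accrued on November 1, 2017 — the later of the August 13, 2015 act and the November 1, 2017 discovery.
Adding the 3 years base period to November 1, 2017 gives a deadline of November 1, 2020, before any tolling.
The period was tolled for 47 days by the plaintiff's legal incapacity (June 16, 2019 to August 2, 2019), pushing the deadline to December 18, 2020.
None of the other events listed affects the running of the period under the stated rules.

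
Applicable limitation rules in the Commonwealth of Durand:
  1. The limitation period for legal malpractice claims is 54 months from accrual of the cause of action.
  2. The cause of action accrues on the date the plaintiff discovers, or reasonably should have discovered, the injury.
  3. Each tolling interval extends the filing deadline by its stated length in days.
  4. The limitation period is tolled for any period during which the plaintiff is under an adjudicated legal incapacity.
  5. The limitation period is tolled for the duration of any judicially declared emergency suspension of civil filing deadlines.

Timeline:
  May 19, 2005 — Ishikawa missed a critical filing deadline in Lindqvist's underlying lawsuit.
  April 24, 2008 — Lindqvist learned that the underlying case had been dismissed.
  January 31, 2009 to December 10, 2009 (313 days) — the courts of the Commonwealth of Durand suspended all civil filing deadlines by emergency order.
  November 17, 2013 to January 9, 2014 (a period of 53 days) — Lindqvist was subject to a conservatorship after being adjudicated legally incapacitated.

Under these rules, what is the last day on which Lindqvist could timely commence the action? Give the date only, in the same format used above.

The claim did not accrue until Lindqvist discovered the injury on April 24, 2008; the May 19, 2005 act date does not start the clock under the stated rule.
The untolled deadline — 54 months after April 24, 2008 — is October 24, 2012.
Because the emergency suspension of filing deadlines ran from January 31, 2009 to December 10, 2009, the deadline is extended by 313 days to September 2, 2013.
By the time the plaintiff's legal incapacity began on November 17, 2013, the limitation period had already expired on September 2, 2013; that interval cannot revive it.

September 2, 2013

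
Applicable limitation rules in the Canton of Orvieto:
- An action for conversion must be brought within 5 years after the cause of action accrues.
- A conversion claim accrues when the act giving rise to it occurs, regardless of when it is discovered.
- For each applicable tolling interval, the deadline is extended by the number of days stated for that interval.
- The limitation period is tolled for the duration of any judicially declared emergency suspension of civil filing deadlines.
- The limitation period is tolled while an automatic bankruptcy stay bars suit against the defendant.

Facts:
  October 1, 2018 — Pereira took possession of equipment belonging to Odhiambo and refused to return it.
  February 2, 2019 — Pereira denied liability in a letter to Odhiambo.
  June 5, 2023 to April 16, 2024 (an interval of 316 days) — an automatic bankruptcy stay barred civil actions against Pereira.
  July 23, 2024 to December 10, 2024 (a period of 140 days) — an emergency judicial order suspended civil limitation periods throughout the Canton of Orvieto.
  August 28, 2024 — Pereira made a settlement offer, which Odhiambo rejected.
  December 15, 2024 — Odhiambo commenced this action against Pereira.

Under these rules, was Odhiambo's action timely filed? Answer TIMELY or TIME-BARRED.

TIMELY

The limitation period began to run on October 1, 2018.
Adding the 5 years base period to October 1, 2018 gives a deadline of October 1, 2023, before any tolling.
Because the automatic bankruptcy stay ran from June 5, 2023 to April 16, 2024, the deadline is extended by 316 days to August 12, 2024.
The period was tolled for 140 days by the emergency suspension of filing deadlines (July 23, 2024 to December 10, 2024), pushing the deadline to December 30, 2024.
The other events in the timeline have no effect on the limitation period under the stated rules.
Odhiambo filed on December 15, 2024, before the December 30, 2024 deadline, so the action is timely.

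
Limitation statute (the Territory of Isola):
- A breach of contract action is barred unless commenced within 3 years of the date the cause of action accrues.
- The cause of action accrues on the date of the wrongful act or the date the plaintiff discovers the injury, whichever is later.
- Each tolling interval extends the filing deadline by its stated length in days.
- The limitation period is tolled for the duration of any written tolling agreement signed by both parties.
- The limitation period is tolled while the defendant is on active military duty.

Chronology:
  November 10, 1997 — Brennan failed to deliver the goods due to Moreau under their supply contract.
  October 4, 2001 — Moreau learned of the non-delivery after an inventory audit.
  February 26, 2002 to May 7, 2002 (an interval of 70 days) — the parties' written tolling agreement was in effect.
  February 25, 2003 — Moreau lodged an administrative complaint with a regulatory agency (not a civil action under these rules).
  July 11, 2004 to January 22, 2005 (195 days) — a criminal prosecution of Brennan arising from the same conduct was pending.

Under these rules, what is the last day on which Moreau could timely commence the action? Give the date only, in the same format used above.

The claim accrued on October 4, 2001 — the later of the November 10, 1997 act and the October 4, 2001 discovery.
3 years from October 4, 2001 is October 4, 2004.
Because the written tolling agreement ran from February 26, 2002 to May 7, 2002, the deadline is extended by 70 days to December 13, 2004.
Although a criminal prosecution ran from July 11, 2004 to January 22, 2005, the stated rules do not make that a tolling event, so it is disregarded.
The other events in the timeline have no effect on the limitation period under the stated rules.

December 13, 2004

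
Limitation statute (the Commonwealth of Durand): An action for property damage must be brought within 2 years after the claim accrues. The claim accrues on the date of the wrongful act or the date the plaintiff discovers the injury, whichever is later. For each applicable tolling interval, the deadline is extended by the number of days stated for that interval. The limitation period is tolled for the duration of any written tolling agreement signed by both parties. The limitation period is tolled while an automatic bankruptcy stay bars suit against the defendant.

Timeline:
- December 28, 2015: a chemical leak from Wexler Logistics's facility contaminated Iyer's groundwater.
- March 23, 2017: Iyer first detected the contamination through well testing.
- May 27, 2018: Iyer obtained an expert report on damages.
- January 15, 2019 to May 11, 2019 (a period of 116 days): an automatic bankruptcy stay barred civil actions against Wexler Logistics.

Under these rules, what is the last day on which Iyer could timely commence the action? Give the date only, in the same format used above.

Taking the later of the act (December 28, 2015) and discovery (March 23, 2017), the claim accrued on March 23, 2017.
Adding the 2 years base period to March 23, 2017 gives a deadline of March 23, 2019, before any tolling.
Because the automatic bankruptcy stay ran from January 15, 2019 to May 11, 2019, the deadline is extended by 116 days to July 17, 2019.
The other events in the timeline have no effect on the limitation period under the stated rules.

July 17, 2019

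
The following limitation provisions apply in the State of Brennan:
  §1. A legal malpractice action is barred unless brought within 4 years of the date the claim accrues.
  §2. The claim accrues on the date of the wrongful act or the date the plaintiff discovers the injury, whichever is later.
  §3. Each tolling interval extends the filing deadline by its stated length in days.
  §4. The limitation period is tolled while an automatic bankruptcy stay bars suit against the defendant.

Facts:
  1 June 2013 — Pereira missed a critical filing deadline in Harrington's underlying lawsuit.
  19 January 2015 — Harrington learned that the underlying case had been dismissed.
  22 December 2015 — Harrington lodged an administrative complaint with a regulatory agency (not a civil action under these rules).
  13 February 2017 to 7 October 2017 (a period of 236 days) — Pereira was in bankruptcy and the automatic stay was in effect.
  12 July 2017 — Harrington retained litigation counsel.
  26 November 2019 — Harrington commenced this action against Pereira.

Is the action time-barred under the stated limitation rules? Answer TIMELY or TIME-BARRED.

The claim accrued on 19 January 2015 — the later of the 1 June 2013 act and the 19 January 2015 discovery.
Adding the 4 years base period to 19 January 2015 gives a deadline of 19 January 2019, before any tolling.
The automatic bankruptcy stay from 13 February 2017 to 7 October 2017 tolled the period for 236 days, extending the deadline to 12 September 2019.
The other events in the timeline have no effect on the limitation period under the stated rules.
Filing on 26 November 2019 missed the 12 September 2019 deadline — the action is time-barred.

TIME-BARRED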